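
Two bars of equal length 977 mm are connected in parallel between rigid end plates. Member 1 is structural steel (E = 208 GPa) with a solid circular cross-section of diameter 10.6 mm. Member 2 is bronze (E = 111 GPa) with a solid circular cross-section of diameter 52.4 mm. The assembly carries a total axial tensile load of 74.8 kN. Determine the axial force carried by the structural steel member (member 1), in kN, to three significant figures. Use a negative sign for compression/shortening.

A_1 = 88.25 mm².
A_2 = 2157 mm².
Equal strain + equilibrium ⇒ each member carries load in proportion to AE: A₁E₁ = 18360000 N, A₂E₂ = 239400000 N, ΣAE = 257700000 N.
F₁ = P·A₁E₁/ΣAE = 74800·18360000/257700000 = 5327 N.

5.33 kN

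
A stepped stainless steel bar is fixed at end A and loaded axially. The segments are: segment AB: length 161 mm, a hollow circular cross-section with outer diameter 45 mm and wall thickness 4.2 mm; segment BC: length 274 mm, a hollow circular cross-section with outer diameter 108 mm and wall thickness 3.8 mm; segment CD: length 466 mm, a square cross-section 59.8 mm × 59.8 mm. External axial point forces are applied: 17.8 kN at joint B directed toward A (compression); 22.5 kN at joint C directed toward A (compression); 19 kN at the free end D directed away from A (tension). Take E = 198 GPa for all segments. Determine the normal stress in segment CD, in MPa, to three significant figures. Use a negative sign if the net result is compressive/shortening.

5.31 MPa

Internal axial forces (sectioning from the free end, tension +): N_CD = 19 kN, N_BC = -3.5 kN, N_AB = -21.3 kN.
A_CD = 3576 mm².
σ_CD = N_CD/A_CD = 19000/3576 = 5.313 MPa.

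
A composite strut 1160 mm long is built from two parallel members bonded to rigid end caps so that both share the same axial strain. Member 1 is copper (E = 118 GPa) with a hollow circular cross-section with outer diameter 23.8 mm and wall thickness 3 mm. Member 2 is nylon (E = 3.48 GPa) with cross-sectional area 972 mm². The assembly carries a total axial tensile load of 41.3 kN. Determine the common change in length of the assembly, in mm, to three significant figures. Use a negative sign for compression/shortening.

A_1 = 196 mm².
Equal strain + equilibrium ⇒ each member carries load in proportion to AE: A₁E₁ = 23130000 N, A₂E₂ = 3383000 N, ΣAE = 26510000 N.
δ = PL/ΣAE = 41300·1160/26510000 = 1.807 mm.

1.81 mm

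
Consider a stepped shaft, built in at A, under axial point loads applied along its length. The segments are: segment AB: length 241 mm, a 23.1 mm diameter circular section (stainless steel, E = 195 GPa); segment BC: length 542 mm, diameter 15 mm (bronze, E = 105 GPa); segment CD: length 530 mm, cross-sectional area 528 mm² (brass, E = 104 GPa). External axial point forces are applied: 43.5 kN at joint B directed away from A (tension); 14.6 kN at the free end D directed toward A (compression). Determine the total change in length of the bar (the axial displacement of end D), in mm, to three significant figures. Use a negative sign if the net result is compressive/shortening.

-0.482 mm

Internal axial forces (sectioning from the free end, tension +): N_CD = -14.6 kN, N_BC = -14.6 kN, N_AB = 28.9 kN.
A_AB = 419.1 mm².
A_BC = 176.7 mm².
δ_AB = 28900·241/(419.1·195000) = 0.08522 mm
δ_BC = -14600·542/(176.7·105000) = -0.4265 mm
δ_CD = -14600·530/(528·104000) = -0.1409 mm
δ = Σδ_i = -0.4822 mm.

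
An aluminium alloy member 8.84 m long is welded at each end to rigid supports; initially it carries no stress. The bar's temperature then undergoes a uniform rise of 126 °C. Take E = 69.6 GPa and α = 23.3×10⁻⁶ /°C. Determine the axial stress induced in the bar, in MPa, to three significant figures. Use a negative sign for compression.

Free thermal expansion αLΔT = 23.3e-6 · 8840 · 126 = 25.95 mm.
The walls impose strain ε = −(25.95)/8840 = -2.9358e-03; σ = Eε = 69600 · -2.9358e-03 = -204.3 MPa.

-204 MPa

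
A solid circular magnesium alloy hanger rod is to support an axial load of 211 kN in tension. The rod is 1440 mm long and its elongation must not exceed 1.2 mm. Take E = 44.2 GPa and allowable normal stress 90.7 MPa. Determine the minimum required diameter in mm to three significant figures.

Required area A ≥ P/σ_allow = 211000/90.7 = 2326 mm².
For a solid circular section, d ≥ √(4A/π) = 54.42 mm.
Elongation limit: A ≥ PL/(Eδ_allow) = 211000·1440/(44200·1.2) = 5729 mm² ⇒ d ≥ 85.4 mm.
The elongation limit governs.

85.4 mm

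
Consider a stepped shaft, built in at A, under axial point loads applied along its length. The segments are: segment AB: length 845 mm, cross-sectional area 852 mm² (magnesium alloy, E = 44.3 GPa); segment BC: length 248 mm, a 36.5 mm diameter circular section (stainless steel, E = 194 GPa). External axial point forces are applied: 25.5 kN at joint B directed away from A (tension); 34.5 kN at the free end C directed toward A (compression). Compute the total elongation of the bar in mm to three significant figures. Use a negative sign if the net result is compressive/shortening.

-0.244 mm

Internal axial forces (sectioning from the free end, tension +): N_BC = -34.5 kN, N_AB = -9 kN.
A_BC = 1046 mm².
δ_AB = -9000·845/(852·44300) = -0.2015 mm
δ_BC = -34500·248/(1046·194000) = -0.04215 mm
δ = Σδ_i = -0.2436 mm.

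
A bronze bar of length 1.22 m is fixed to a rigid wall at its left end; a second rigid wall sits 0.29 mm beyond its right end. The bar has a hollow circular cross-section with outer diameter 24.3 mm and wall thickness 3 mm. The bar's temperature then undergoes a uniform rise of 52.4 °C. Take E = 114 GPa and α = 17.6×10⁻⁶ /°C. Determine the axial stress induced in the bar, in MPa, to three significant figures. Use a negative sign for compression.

-78.0 MPa

Free thermal expansion αLΔT = 17.6e-6 · 1220 · 52.4 = 1.125 mm.
The walls engage after the gap closes; constrained expansion = 1.125 − 0.29 = 0.8351 mm.
The walls impose strain ε = −(0.8351)/1220 = -6.8454e-04; σ = Eε = 114000 · -6.8454e-04 = -78.04 MPa.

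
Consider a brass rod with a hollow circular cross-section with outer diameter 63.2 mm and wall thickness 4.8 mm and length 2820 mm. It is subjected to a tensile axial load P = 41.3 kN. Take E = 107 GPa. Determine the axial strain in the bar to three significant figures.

4.38e-04

A = 880.7 mm².
σ = N/A = 46.9 MPa; ε = σ/E = 46.9/107000 = 4.383e-04.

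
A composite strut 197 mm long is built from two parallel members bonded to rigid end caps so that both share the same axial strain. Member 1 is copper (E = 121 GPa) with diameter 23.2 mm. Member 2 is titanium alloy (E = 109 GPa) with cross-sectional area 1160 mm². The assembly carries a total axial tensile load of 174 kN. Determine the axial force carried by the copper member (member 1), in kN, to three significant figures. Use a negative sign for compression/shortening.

50.1 kN

A_1 = 422.7 mm².
Equal strain + equilibrium ⇒ each member carries load in proportion to AE: A₁E₁ = 51150000 N, A₂E₂ = 126400000 N, ΣAE = 177600000 N.
F₁ = P·A₁E₁/ΣAE = 174000·51150000/177600000 = 50120 N.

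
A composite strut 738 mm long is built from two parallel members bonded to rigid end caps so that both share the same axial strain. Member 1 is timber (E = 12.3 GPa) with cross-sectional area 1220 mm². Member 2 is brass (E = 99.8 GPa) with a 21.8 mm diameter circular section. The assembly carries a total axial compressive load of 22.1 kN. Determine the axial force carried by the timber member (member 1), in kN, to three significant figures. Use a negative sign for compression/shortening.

A_2 = 373.3 mm².
Equal strain + equilibrium ⇒ each member carries load in proportion to AE: A₁E₁ = 15010000 N, A₂E₂ = 37250000 N, ΣAE = 52260000 N.
F₁ = P·A₁E₁/ΣAE = -22100·15010000/52260000 = -6346 N.

-6.35 kN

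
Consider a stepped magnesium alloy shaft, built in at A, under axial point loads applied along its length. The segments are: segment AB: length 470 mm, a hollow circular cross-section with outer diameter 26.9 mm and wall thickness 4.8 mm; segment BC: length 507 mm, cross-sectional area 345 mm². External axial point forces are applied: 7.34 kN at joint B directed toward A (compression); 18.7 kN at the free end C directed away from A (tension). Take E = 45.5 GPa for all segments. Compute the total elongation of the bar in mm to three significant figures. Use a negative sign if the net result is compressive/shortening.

Internal axial forces (sectioning from the free end, tension +): N_BC = 18.7 kN, N_AB = 11.36 kN.
A_AB = 333.3 mm².
δ_AB = 11360·470/(333.3·45500) = 0.3521 mm
δ_BC = 18700·507/(345·45500) = 0.604 mm
δ = Σδ_i = 0.9561 mm.

0.956 mm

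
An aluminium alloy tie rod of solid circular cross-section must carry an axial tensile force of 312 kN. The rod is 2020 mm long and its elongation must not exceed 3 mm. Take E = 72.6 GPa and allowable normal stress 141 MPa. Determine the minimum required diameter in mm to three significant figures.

60.7 mm

Required area A ≥ P/σ_allow = 312000/141 = 2213 mm².
For a solid circular section, d ≥ √(4A/π) = 53.08 mm.
Elongation limit: A ≥ PL/(Eδ_allow) = 312000·2020/(72600·3) = 2894 mm² ⇒ d ≥ 60.7 mm.
The elongation limit governs.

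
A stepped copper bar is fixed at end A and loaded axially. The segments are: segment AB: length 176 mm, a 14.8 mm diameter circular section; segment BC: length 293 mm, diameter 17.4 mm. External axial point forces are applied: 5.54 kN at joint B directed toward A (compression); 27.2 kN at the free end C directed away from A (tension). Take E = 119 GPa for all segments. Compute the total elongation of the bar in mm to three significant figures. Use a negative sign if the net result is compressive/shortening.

0.468 mm

Internal axial forces (sectioning from the free end, tension +): N_BC = 27.2 kN, N_AB = 21.66 kN.
A_AB = 172 mm².
A_BC = 237.8 mm².
δ_AB = 21660·176/(172·119000) = 0.1862 mm
δ_BC = 27200·293/(237.8·119000) = 0.2816 mm
δ = Σδ_i = 0.4679 mm.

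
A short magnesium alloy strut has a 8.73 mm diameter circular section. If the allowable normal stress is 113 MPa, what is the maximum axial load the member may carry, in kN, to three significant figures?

6.76 kN

A = 59.86 mm².
P_max = σ_allow · A = 113 · 59.86 = 6764 N = 6.764 kN.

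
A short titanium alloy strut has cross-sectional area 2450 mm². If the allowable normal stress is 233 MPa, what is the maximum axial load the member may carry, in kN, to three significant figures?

571 kN

P_max = σ_allow · A = 233 · 2450 = 570800 N = 570.9 kN.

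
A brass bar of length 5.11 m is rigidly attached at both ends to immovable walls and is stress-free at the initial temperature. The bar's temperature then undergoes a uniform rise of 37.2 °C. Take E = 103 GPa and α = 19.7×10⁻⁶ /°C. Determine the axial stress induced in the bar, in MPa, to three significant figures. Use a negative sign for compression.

Free thermal expansion αLΔT = 19.7e-6 · 5110 · 37.2 = 3.745 mm.
The walls impose strain ε = −(3.745)/5110 = -7.3284e-04; σ = Eε = 103000 · -7.3284e-04 = -75.48 MPa.

-75.5 MPa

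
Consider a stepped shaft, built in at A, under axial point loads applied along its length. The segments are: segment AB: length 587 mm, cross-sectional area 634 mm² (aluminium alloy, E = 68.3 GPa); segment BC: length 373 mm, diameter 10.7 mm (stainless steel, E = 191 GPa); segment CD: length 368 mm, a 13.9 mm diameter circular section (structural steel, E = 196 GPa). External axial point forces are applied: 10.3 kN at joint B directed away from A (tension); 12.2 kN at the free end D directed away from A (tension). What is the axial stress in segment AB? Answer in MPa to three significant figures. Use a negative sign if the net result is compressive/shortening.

35.5 MPa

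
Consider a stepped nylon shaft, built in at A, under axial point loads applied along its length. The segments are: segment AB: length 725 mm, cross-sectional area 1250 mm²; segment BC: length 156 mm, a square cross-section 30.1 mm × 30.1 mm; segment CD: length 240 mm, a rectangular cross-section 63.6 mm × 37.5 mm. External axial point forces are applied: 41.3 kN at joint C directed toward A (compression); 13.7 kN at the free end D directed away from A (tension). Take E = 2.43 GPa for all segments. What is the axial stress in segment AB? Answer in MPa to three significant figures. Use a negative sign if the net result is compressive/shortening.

-22.1 MPa

Internal axial forces (sectioning from the free end, tension +): N_CD = 13.7 kN, N_BC = -27.6 kN, N_AB = -27.6 kN.
σ_AB = N_AB/A_AB = -27600/1250 = -22.08 MPa.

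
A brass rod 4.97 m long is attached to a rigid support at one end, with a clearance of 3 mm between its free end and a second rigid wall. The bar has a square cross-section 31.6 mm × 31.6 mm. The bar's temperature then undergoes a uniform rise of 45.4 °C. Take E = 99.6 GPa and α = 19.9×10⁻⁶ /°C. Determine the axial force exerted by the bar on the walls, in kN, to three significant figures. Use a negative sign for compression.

-29.8 kN

Free thermal expansion αLΔT = 19.9e-6 · 4970 · 45.4 = 4.49 mm.
The walls engage after the gap closes; constrained expansion = 4.49 − 3 = 1.49 mm.
The walls impose strain ε = −(1.49)/4970 = -2.9984e-04; σ = Eε = 99600 · -2.9984e-04 = -29.86 MPa.
Wall reaction R = σ·A = -29.86·998.6 = -29820 N = -29.82 kN.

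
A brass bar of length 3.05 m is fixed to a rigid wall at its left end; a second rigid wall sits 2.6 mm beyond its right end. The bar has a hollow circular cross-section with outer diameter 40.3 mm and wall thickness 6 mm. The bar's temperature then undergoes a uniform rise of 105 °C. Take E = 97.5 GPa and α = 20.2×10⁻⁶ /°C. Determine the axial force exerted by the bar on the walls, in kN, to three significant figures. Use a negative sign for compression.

-80.0 kN

Free thermal expansion αLΔT = 20.2e-6 · 3050 · 105 = 6.469 mm.
The walls engage after the gap closes; constrained expansion = 6.469 − 2.6 = 3.869 mm.
The walls impose strain ε = −(3.869)/3050 = -1.2685e-03; σ = Eε = 97500 · -1.2685e-03 = -123.7 MPa.
Wall reaction R = σ·A = -123.7·646.5 = -79970 N = -79.97 kN.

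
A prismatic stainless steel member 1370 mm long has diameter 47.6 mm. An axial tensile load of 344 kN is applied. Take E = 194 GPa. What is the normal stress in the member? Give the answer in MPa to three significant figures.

193 MPa

A = 1780 mm².
σ = N/A = 344000/1780 = 193.3 MPa.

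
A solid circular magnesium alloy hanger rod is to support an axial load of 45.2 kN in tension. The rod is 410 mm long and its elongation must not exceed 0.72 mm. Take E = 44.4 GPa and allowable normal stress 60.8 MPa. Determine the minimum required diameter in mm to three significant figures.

Required area A ≥ P/σ_allow = 45200/60.8 = 743.4 mm².
For a solid circular section, d ≥ √(4A/π) = 30.77 mm.
Elongation limit: A ≥ PL/(Eδ_allow) = 45200·410/(44400·0.72) = 579.7 mm² ⇒ d ≥ 27.17 mm.
The stress limit governs.

30.8 mm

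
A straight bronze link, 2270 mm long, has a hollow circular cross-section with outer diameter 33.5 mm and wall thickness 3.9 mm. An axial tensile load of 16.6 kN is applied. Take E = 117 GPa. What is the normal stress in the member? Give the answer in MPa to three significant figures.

45.8 MPa

A = 362.7 mm².
σ = N/A = 16600/362.7 = 45.77 MPa.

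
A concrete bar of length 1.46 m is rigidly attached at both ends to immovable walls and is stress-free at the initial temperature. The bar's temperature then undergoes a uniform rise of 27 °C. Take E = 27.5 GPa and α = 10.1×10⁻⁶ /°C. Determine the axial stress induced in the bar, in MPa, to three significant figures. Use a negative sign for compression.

-7.50 MPa

Free thermal expansion αLΔT = 10.1e-6 · 1460 · 27 = 0.3981 mm.
The walls impose strain ε = −(0.3981)/1460 = -2.7270e-04; σ = Eε = 27500 · -2.7270e-04 = -7.499 MPa.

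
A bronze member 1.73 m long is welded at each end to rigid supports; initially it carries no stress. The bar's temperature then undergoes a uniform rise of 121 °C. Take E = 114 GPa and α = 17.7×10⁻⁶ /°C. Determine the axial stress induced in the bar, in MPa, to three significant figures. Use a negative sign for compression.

-244 MPa

Free thermal expansion αLΔT = 17.7e-6 · 1730 · 121 = 3.705 mm.
The walls impose strain ε = −(3.705)/1730 = -2.1417e-03; σ = Eε = 114000 · -2.1417e-03 = -244.2 MPa.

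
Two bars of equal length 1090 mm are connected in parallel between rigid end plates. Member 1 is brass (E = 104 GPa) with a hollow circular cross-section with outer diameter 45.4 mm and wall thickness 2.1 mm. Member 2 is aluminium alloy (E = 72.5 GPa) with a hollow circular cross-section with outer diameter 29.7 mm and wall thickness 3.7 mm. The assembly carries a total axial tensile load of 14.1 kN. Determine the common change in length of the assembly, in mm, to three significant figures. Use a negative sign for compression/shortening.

0.298 mm

A_1 = 285.7 mm².
A_2 = 302.2 mm².
Equal strain + equilibrium ⇒ each member carries load in proportion to AE: A₁E₁ = 29710000 N, A₂E₂ = 21910000 N, ΣAE = 51620000 N.
δ = PL/ΣAE = 14100·1090/51620000 = 0.2977 mm.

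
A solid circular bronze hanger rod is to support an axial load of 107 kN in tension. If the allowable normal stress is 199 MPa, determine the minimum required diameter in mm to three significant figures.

Required area A ≥ P/σ_allow = 107000/199 = 537.7 mm².
For a solid circular section, d ≥ √(4A/π) = 26.16 mm.

26.2 mm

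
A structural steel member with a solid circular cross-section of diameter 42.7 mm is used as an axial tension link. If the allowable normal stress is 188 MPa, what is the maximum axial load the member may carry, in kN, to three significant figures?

269 kN

A = 1432 mm².
P_max = σ_allow · A = 188 · 1432 = 269200 N = 269.2 kN.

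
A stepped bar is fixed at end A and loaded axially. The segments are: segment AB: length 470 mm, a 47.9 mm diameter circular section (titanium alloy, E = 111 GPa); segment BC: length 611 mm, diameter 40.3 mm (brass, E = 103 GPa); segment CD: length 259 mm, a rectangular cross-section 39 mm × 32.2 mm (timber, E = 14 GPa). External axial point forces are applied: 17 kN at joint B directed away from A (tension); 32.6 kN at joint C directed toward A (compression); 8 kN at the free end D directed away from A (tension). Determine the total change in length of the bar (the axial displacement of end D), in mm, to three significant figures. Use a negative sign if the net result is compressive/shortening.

-0.0144 mm

Internal axial forces (sectioning from the free end, tension +): N_CD = 8 kN, N_BC = -24.6 kN, N_AB = -7.6 kN.
A_AB = 1802 mm².
A_BC = 1276 mm².
A_CD = 1256 mm².
δ_AB = -7600·470/(1802·111000) = -0.01786 mm
δ_BC = -24600·611/(1276·103000) = -0.1144 mm
δ_CD = 8000·259/(1256·14000) = 0.1179 mm
δ = Σδ_i = -0.01441 mm.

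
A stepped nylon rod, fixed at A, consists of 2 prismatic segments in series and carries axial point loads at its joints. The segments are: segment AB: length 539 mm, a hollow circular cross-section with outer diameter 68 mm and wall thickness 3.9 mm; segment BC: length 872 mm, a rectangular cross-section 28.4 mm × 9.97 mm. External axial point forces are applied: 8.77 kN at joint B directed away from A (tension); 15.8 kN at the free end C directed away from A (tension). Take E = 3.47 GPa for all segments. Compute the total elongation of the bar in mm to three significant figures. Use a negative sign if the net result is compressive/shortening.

18.9 mm

Internal axial forces (sectioning from the free end, tension +): N_BC = 15.8 kN, N_AB = 24.57 kN.
A_AB = 785.4 mm².
A_BC = 283.1 mm².
δ_AB = 24570·539/(785.4·3470) = 4.86 mm
δ_BC = 15800·872/(283.1·3470) = 14.02 mm
δ = Σδ_i = 18.88 mm.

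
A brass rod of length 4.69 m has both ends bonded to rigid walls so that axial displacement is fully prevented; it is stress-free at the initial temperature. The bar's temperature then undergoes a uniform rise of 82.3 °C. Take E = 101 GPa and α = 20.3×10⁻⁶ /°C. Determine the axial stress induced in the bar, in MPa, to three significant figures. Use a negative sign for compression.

-169 MPa

Free thermal expansion αLΔT = 20.3e-6 · 4690 · 82.3 = 7.836 mm.
The walls impose strain ε = −(7.836)/4690 = -1.6707e-03; σ = Eε = 101000 · -1.6707e-03 = -168.7 MPa.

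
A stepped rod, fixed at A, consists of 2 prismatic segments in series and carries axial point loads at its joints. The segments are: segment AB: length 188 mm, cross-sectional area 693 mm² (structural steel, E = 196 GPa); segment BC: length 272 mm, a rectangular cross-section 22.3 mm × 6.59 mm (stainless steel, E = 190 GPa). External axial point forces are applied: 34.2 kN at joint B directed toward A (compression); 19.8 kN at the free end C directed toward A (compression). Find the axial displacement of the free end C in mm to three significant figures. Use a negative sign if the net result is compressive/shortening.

Internal axial forces (sectioning from the free end, tension +): N_BC = -19.8 kN, N_AB = -54 kN.
A_BC = 147 mm².
δ_AB = -54000·188/(693·196000) = -0.07474 mm
δ_BC = -19800·272/(147·190000) = -0.1929 mm
δ = Σδ_i = -0.2676 mm.

-0.268 mm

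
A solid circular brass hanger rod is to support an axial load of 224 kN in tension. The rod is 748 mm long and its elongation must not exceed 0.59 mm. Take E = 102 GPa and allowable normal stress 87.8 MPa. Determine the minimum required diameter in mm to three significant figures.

59.5 mm

Required area A ≥ P/σ_allow = 224000/87.8 = 2551 mm².
For a solid circular section, d ≥ √(4A/π) = 56.99 mm.
Elongation limit: A ≥ PL/(Eδ_allow) = 224000·748/(102000·0.59) = 2784 mm² ⇒ d ≥ 59.54 mm.
The elongation limit governs.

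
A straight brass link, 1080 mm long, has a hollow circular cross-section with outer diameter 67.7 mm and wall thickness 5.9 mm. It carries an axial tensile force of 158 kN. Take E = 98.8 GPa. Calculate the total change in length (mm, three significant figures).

1.51 mm

A = 1145 mm².
δ_mech = NL/(AE) = 158000·1080/(1145·98800) = 1.508 mm.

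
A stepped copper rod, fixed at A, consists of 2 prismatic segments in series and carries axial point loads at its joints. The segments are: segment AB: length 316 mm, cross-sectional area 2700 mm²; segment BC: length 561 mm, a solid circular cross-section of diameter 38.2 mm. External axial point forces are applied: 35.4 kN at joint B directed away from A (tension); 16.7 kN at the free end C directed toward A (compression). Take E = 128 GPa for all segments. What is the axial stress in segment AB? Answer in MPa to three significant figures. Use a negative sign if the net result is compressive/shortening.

Internal axial forces (sectioning from the free end, tension +): N_BC = -16.7 kN, N_AB = 18.7 kN.
σ_AB = N_AB/A_AB = 18700/2700 = 6.926 MPa.

6.93 MPa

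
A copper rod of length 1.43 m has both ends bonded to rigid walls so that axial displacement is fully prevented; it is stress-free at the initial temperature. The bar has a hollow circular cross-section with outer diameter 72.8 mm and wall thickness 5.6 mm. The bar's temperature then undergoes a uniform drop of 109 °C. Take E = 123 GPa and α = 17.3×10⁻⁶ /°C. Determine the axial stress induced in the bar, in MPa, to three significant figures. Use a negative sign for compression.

232 MPa

Free thermal expansion αLΔT = 17.3e-6 · 1430 · -109 = -2.697 mm.
The walls impose strain ε = −(-2.697)/1430 = 1.8857e-03; σ = Eε = 123000 · 1.8857e-03 = 231.9 MPa.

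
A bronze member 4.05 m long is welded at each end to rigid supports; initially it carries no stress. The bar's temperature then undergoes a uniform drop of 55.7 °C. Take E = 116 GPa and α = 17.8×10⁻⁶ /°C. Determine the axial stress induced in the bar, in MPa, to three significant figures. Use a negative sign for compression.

115 MPa

Free thermal expansion αLΔT = 17.8e-6 · 4050 · -55.7 = -4.015 mm.
The walls impose strain ε = −(-4.015)/4050 = 9.9146e-04; σ = Eε = 116000 · 9.9146e-04 = 115 MPa.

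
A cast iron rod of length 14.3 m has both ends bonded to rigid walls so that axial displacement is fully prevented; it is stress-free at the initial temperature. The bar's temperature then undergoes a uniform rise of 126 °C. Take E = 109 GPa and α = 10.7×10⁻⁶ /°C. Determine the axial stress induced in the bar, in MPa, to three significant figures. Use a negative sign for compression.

-147 MPa

Free thermal expansion αLΔT = 10.7e-6 · 14300 · 126 = 19.28 mm.
The walls impose strain ε = −(19.28)/14300 = -1.3482e-03; σ = Eε = 109000 · -1.3482e-03 = -147 MPa.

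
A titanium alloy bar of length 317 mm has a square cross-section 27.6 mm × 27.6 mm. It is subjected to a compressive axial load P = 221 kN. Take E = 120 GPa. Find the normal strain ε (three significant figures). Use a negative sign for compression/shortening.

-0.00242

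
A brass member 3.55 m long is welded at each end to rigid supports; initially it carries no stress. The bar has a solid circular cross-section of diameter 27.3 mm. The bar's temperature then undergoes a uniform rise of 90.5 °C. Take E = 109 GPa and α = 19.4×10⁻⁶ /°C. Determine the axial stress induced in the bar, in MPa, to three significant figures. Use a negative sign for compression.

Free thermal expansion αLΔT = 19.4e-6 · 3550 · 90.5 = 6.233 mm.
The walls impose strain ε = −(6.233)/3550 = -1.7557e-03; σ = Eε = 109000 · -1.7557e-03 = -191.4 MPa.

-191 MPa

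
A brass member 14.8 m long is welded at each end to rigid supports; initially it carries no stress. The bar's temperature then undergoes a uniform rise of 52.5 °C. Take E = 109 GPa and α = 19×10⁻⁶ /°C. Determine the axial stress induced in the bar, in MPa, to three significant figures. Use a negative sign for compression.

-109 MPa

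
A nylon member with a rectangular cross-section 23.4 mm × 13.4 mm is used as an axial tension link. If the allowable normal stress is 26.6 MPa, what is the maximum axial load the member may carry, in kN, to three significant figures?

8.34 kN

A = 313.6 mm².
P_max = σ_allow · A = 26.6 · 313.6 = 8341 N = 8.341 kN.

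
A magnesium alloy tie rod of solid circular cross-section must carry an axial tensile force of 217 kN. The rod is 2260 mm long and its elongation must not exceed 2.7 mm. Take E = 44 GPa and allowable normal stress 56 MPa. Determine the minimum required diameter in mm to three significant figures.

72.5 mm

Required area A ≥ P/σ_allow = 217000/56 = 3875 mm².
For a solid circular section, d ≥ √(4A/π) = 70.24 mm.
Elongation limit: A ≥ PL/(Eδ_allow) = 217000·2260/(44000·2.7) = 4128 mm² ⇒ d ≥ 72.5 mm.
The elongation limit governs.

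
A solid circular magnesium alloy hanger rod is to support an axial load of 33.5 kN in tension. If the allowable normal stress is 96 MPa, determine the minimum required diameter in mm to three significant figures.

21.1 mm

Required area A ≥ P/σ_allow = 33500/96 = 349 mm².
For a solid circular section, d ≥ √(4A/π) = 21.08 mm.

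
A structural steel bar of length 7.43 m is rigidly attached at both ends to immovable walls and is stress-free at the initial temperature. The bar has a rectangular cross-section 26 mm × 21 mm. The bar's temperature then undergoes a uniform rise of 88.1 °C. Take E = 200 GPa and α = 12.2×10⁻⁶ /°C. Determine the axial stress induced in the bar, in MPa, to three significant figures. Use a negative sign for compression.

-215 MPa

Free thermal expansion αLΔT = 12.2e-6 · 7430 · 88.1 = 7.986 mm.
The walls impose strain ε = −(7.986)/7430 = -1.0748e-03; σ = Eε = 200000 · -1.0748e-03 = -215 MPa.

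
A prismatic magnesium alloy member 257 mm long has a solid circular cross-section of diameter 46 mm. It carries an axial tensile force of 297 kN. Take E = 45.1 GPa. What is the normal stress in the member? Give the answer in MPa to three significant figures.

A = 1662 mm².
σ = N/A = 297000/1662 = 178.7 MPa.

179 MPa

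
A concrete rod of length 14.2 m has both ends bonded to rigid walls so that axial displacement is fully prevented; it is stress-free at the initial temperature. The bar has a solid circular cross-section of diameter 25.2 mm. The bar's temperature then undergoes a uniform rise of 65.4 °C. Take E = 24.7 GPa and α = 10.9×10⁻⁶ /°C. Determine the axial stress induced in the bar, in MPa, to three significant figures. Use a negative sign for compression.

-17.6 MPa

Free thermal expansion αLΔT = 10.9e-6 · 14200 · 65.4 = 10.12 mm.
The walls impose strain ε = −(10.12)/14200 = -7.1286e-04; σ = Eε = 24700 · -7.1286e-04 = -17.61 MPa.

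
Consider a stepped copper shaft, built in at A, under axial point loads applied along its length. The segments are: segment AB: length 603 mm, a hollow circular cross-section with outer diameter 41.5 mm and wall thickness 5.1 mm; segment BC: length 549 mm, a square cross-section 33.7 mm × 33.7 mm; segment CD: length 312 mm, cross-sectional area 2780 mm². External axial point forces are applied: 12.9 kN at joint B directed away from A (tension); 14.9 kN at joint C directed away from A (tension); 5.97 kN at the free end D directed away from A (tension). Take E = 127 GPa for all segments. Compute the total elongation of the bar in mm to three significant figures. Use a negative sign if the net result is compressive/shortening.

Internal axial forces (sectioning from the free end, tension +): N_CD = 5.97 kN, N_BC = 20.87 kN, N_AB = 33.77 kN.
A_AB = 583.2 mm².
A_BC = 1136 mm².
δ_AB = 33770·603/(583.2·127000) = 0.2749 mm
δ_BC = 20870·549/(1136·127000) = 0.07944 mm
δ_CD = 5970·312/(2780·127000) = 0.005276 mm
δ = Σδ_i = 0.3596 mm.

0.360 mm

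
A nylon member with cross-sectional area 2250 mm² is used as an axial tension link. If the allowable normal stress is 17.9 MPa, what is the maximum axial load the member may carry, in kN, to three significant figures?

40.3 kN

P_max = σ_allow · A = 17.9 · 2250 = 40280 N = 40.27 kN.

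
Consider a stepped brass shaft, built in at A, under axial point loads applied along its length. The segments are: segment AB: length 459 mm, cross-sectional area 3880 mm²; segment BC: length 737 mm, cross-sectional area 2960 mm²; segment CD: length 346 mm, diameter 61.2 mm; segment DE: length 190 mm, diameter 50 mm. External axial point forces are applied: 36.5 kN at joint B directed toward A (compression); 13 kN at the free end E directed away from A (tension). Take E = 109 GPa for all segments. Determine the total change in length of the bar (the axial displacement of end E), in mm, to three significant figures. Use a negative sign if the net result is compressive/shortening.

0.0298 mm

Internal axial forces (sectioning from the free end, tension +): N_DE = 13 kN, N_CD = 13 kN, N_BC = 13 kN, N_AB = -23.5 kN.
A_CD = 2942 mm².
A_DE = 1963 mm².
δ_AB = -23500·459/(3880·109000) = -0.0255 mm
δ_BC = 13000·737/(2960·109000) = 0.0297 mm
δ_CD = 13000·346/(2942·109000) = 0.01403 mm
δ_DE = 13000·190/(1963·109000) = 0.01154 mm
δ = Σδ_i = 0.02976 mm.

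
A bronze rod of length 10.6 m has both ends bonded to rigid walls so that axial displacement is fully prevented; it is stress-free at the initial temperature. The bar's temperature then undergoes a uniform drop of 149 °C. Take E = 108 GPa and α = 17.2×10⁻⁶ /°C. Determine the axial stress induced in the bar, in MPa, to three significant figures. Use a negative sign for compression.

277 MPa

Free thermal expansion αLΔT = 17.2e-6 · 10600 · -149 = -27.17 mm.
The walls impose strain ε = −(-27.17)/10600 = 2.5628e-03; σ = Eε = 108000 · 2.5628e-03 = 276.8 MPa.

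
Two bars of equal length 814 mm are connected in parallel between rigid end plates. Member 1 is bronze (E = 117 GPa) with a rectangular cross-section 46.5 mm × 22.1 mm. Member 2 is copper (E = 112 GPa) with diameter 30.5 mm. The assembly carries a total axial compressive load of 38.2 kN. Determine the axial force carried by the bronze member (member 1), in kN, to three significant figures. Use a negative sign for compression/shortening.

A_1 = 1028 mm².
A_2 = 730.6 mm².
Equal strain + equilibrium ⇒ each member carries load in proportion to AE: A₁E₁ = 120200000 N, A₂E₂ = 81830000 N, ΣAE = 202100000 N.
F₁ = P·A₁E₁/ΣAE = -38200·120200000/202100000 = -22730 N.

-22.7 kN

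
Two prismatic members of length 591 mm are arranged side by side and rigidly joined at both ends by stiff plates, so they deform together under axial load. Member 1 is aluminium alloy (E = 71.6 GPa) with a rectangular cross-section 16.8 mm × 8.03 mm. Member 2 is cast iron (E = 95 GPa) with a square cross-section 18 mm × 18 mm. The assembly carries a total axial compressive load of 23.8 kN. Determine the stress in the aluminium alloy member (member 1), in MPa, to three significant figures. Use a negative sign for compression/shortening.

-42.1 MPa

A_1 = 134.9 mm².
A_2 = 324 mm².
Equal strain + equilibrium ⇒ each member carries load in proportion to AE: A₁E₁ = 9659000 N, A₂E₂ = 30780000 N, ΣAE = 40440000 N.
σ₁ = P·E₁/ΣAE = -23800·71600/40440000 = -42.14 MPa.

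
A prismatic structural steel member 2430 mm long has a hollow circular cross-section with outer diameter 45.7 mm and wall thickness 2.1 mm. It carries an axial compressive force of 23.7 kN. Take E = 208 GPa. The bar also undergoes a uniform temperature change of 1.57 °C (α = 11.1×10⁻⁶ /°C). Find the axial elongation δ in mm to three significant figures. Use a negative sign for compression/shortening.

-0.920 mm

A = 287.6 mm².
δ_mech = NL/(AE) = -23700·2430/(287.6·208000) = -0.9626 mm.
δ_thermal = αLΔT = 11.1e-6·2430·1.57 = 0.04235 mm.
δ = δ_mech + δ_thermal = -0.9202 mm.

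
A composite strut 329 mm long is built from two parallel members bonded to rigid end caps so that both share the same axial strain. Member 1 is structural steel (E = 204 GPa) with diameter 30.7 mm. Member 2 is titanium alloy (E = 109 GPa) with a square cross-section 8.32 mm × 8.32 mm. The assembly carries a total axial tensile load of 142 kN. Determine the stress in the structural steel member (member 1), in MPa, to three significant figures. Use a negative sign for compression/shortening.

183 MPa

A_1 = 740.2 mm².
A_2 = 69.22 mm².
Equal strain + equilibrium ⇒ each member carries load in proportion to AE: A₁E₁ = 151000000 N, A₂E₂ = 7545000 N, ΣAE = 158600000 N.
σ₁ = P·E₁/ΣAE = 142000·204000/158600000 = 182.7 MPa.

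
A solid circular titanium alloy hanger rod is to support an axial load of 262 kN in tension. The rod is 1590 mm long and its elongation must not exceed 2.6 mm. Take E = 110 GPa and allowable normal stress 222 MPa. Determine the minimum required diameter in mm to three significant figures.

Required area A ≥ P/σ_allow = 262000/222 = 1180 mm².
For a solid circular section, d ≥ √(4A/π) = 38.76 mm.
Elongation limit: A ≥ PL/(Eδ_allow) = 262000·1590/(110000·2.6) = 1457 mm² ⇒ d ≥ 43.06 mm.
The elongation limit governs.

43.1 mm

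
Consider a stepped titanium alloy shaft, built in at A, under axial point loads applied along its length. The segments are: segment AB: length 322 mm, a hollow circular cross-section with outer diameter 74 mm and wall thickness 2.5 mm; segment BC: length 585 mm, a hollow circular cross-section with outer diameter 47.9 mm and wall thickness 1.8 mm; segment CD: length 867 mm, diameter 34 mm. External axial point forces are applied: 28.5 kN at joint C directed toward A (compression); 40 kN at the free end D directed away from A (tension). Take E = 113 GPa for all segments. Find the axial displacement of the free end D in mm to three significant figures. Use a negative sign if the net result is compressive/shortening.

0.625 mm

Internal axial forces (sectioning from the free end, tension +): N_CD = 40 kN, N_BC = 11.5 kN, N_AB = 11.5 kN.
A_AB = 561.6 mm².
A_BC = 260.7 mm².
A_CD = 907.9 mm².
δ_AB = 11500·322/(561.6·113000) = 0.05836 mm
δ_BC = 11500·585/(260.7·113000) = 0.2284 mm
δ_CD = 40000·867/(907.9·113000) = 0.338 mm
δ = Σδ_i = 0.6248 mm.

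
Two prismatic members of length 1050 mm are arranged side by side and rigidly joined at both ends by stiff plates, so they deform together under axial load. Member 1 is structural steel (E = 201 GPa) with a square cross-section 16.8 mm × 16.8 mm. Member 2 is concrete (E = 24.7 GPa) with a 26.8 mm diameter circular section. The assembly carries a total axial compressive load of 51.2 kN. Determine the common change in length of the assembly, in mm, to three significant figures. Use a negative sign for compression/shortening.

A_1 = 282.2 mm².
A_2 = 564.1 mm².
Equal strain + equilibrium ⇒ each member carries load in proportion to AE: A₁E₁ = 56730000 N, A₂E₂ = 13930000 N, ΣAE = 70660000 N.
δ = PL/ΣAE = -51200·1050/70660000 = -0.7608 mm.

-0.761 mm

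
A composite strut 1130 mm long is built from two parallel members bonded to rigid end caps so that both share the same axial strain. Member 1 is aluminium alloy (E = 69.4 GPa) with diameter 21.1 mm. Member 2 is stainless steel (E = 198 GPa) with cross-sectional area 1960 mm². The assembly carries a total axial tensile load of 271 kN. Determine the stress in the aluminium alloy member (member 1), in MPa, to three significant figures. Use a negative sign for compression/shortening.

45.6 MPa

A_1 = 349.7 mm².
Equal strain + equilibrium ⇒ each member carries load in proportion to AE: A₁E₁ = 24270000 N, A₂E₂ = 388100000 N, ΣAE = 412300000 N.
σ₁ = P·E₁/ΣAE = 271000·69400/412300000 = 45.61 MPa.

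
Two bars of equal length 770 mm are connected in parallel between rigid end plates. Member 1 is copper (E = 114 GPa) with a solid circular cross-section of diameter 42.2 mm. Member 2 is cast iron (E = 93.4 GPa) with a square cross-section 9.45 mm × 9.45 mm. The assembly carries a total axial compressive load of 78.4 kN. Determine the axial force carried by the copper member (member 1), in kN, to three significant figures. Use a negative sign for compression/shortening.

A_1 = 1399 mm².
A_2 = 89.3 mm².
Equal strain + equilibrium ⇒ each member carries load in proportion to AE: A₁E₁ = 159400000 N, A₂E₂ = 8341000 N, ΣAE = 167800000 N.
F₁ = P·A₁E₁/ΣAE = -78400·159400000/167800000 = -74500 N.

-74.5 kN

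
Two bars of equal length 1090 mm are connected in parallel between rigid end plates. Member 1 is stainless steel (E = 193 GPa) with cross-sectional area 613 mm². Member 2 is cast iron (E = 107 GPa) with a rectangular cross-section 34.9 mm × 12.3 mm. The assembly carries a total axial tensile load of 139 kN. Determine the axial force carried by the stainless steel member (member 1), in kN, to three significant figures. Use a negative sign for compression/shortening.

100 kN

A_2 = 429.3 mm².
Equal strain + equilibrium ⇒ each member carries load in proportion to AE: A₁E₁ = 118300000 N, A₂E₂ = 45930000 N, ΣAE = 164200000 N.
F₁ = P·A₁E₁/ΣAE = 139000·118300000/164200000 = 100100 N.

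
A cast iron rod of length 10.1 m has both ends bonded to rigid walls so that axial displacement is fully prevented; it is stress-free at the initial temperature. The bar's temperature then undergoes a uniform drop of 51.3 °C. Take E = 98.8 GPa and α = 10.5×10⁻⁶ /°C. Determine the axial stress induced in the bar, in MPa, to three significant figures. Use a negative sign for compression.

Free thermal expansion αLΔT = 10.5e-6 · 10100 · -51.3 = -5.44 mm.
The walls impose strain ε = −(-5.44)/10100 = 5.3865e-04; σ = Eε = 98800 · 5.3865e-04 = 53.22 MPa.

53.2 MPa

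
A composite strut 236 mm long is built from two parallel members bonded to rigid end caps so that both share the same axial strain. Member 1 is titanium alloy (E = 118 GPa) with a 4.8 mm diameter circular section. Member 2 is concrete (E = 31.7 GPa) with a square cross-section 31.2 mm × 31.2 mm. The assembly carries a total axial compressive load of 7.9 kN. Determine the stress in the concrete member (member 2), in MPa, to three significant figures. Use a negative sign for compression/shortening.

A_1 = 18.1 mm².
A_2 = 973.4 mm².
Equal strain + equilibrium ⇒ each member carries load in proportion to AE: A₁E₁ = 2135000 N, A₂E₂ = 30860000 N, ΣAE = 32990000 N.
σ₂ = P·E₂/ΣAE = -7900·31700/32990000 = -7.59 MPa.

-7.59 MPa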